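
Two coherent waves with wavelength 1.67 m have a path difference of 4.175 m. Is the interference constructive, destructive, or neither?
destructive — path difference = 2.5λ, an odd multiple of λ/2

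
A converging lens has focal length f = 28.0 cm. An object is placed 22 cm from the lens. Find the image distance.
1/di = 1/f − 1/do → di = -102.7 cm (virtual image)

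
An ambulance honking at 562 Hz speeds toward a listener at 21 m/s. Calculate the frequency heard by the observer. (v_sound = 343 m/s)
f_obs = f·v/(v − v_s) = 598.7 Hz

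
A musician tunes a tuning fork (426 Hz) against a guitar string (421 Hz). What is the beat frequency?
5 Hz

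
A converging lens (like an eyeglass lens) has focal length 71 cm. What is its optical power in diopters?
P = 1/f = 1.408 D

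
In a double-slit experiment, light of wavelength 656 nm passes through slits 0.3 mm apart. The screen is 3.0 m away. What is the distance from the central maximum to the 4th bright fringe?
y = mλL/d = 26.24 mm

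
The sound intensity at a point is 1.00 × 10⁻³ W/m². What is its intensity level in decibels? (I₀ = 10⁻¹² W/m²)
β = 10·log₁₀(I/I₀) = 90 dB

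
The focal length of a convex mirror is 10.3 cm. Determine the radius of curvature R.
R = 2|f| = 20.6 cm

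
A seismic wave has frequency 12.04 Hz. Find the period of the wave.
T = 1/f = 0.08306 s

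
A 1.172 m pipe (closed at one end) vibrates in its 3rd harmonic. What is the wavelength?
λₙ = 4L/n = 1.563 m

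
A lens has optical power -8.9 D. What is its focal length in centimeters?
f = 1/P = -11.24 cm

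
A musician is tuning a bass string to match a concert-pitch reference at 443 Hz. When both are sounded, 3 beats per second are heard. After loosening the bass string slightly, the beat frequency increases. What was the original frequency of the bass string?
440 Hz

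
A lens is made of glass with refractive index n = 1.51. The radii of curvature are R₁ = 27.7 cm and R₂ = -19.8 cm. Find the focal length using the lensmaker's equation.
1/f = (n − 1)(1/R₁ − 1/R₂) → f = 22.64 cm (converging lens)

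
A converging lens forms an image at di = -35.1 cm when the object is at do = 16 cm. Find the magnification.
M = −di/do = 2.194 (upright image)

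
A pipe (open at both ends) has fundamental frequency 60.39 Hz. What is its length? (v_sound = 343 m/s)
L = v/(2f₁) = 2.84 m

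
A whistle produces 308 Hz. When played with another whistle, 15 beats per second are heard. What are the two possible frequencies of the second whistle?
f₂ = 308 ± 15 Hz → 323 Hz or 293 Hz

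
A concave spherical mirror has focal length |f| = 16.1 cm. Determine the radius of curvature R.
R = 2|f| = 32.2 cm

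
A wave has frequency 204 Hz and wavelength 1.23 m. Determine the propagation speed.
v = fλ = 250.9 m/s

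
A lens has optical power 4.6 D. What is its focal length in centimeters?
f = 1/P = 21.74 cm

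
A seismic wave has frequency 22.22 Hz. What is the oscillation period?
T = 1/f = 0.045 s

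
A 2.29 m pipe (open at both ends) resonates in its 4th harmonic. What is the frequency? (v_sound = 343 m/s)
fₙ = nv/(2L) = 299.6 Hz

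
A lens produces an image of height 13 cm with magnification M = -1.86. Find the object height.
ho = |hi|/|M| = 6.989 cm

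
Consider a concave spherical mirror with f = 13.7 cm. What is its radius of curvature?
R = 2|f| = 27.4 cm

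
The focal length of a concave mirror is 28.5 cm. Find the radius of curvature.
R = 2|f| = 57 cm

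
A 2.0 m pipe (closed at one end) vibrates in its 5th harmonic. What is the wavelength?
λₙ = 4L/n = 1.6 m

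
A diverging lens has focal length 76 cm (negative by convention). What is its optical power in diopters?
P = 1/f = -1.316 D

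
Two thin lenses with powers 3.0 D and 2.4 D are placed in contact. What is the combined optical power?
P_total = P₁ + P₂ = 5.4 D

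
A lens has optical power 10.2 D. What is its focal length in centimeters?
f = 1/P = 9.804 cm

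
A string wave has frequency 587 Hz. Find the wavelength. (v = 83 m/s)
λ = v/f = 0.1414 m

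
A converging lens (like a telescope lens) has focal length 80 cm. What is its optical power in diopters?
P = 1/f = 1.25 D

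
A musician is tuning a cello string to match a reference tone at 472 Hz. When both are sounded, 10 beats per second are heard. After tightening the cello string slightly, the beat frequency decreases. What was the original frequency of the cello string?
462 Hz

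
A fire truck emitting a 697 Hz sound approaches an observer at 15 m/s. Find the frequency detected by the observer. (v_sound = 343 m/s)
f_obs = f·v/(v − v_s) = 728.9 Hz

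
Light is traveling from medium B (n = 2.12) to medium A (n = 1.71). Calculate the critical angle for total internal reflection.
θc = arcsin(n₂/n₁) = 53.77°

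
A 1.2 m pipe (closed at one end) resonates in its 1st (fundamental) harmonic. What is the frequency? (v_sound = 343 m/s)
fₙ = nv/(4L) = 71.46 Hz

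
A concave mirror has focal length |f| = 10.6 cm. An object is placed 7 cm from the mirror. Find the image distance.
f = +10.6 cm (concave); 1/di = 1/f − 1/do → di = -20.61 cm (virtual image, behind mirror)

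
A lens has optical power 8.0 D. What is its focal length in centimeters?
f = 1/P = 12.5 cm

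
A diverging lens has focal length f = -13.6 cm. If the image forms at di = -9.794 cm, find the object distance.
1/do = 1/f − 1/di → do = 35 cm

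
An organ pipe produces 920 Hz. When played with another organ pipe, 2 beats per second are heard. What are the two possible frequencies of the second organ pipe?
f₂ = 920 ± 2 Hz → 922 Hz or 918 Hz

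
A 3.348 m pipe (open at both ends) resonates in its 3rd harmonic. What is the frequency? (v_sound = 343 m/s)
fₙ = nv/(2L) = 153.7 Hz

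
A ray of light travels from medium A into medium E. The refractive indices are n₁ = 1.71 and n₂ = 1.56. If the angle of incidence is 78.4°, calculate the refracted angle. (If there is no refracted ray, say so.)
sin θ₂ = (n₁/n₂)·sin θ₁ = 1.074 > 1, so there is no refracted ray — the light undergoes total internal reflection.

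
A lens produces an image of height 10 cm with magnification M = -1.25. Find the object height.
ho = |hi|/|M| = 8 cm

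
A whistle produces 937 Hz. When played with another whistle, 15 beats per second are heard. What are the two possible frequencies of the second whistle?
f₂ = 937 ± 15 Hz → 952 Hz or 922 Hz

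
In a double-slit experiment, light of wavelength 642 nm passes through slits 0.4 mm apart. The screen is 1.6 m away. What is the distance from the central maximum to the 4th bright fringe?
y = mλL/d = 10.27 mm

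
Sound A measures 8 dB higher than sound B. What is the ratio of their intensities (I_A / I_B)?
I_A/I_B = 10^(Δβ/10) = 6.31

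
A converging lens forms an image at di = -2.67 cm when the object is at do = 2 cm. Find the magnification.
M = −di/do = 1.335 (upright image)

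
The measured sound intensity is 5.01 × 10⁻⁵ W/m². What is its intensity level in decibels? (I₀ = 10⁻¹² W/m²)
β = 10·log₁₀(I/I₀) = 77 dB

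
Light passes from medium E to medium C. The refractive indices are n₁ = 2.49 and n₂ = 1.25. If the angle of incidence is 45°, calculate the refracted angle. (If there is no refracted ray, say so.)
sin θ₂ = (n₁/n₂)·sin θ₁ = 1.409 > 1, so there is no refracted ray — the light undergoes total internal reflection.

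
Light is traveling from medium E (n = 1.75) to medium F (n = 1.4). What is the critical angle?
θc = arcsin(n₂/n₁) = 53.13°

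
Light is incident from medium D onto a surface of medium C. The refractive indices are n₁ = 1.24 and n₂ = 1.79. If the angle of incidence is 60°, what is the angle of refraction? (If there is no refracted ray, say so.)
sin θ₂ = (n₁/n₂)·sin θ₁ = 0.5999 → θ₂ = 36.86°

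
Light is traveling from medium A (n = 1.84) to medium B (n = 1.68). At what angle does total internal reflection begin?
θc = arcsin(n₂/n₁) = 65.93°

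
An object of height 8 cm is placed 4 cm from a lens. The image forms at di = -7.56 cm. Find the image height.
hi = (-di/do) × ho = 15.12 cm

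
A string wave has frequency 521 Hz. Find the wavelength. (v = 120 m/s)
λ = v/f = 0.2303 m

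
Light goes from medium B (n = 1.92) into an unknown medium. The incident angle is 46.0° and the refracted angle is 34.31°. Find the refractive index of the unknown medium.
n₂ = n₁·sin θ₁ / sin θ₂ = 2.45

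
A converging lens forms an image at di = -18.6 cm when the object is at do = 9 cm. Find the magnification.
M = −di/do = 2.067 (upright image)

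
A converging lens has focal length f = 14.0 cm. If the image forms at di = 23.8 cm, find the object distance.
1/do = 1/f − 1/di → do = 34 cm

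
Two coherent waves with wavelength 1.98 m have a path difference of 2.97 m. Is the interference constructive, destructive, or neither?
destructive — path difference = 1.5λ, an odd multiple of λ/2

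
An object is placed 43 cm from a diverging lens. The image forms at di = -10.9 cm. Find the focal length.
1/f = 1/do + 1/di → f = -14.6 cm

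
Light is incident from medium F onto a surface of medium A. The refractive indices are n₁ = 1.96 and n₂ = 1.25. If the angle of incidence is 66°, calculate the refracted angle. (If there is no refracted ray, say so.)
sin θ₂ = (n₁/n₂)·sin θ₁ = 1.432 > 1, so there is no refracted ray — the light undergoes total internal reflection.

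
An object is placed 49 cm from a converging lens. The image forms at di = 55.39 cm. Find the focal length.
1/f = 1/do + 1/di → f = 26 cm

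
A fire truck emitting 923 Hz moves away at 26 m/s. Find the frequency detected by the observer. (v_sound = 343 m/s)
f_obs = f·v/(v + v_s) = 858 Hz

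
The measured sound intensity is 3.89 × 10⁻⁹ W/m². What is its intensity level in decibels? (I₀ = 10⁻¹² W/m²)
β = 10·log₁₀(I/I₀) = 35.9 dB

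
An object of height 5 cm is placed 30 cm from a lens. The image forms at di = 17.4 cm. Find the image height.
hi = (-di/do) × ho = -2.9 cm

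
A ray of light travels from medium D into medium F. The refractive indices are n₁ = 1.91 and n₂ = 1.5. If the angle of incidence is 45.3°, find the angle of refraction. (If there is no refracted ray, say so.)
sin θ₂ = (n₁/n₂)·sin θ₁ = 0.9051 → θ₂ = 64.83°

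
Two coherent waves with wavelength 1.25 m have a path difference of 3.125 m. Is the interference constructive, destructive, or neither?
destructive — path difference = 2.5λ, an odd multiple of λ/2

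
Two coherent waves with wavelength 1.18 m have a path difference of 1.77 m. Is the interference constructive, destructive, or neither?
destructive — path difference = 1.5λ, an odd multiple of λ/2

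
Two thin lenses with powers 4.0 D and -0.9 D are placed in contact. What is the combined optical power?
P_total = P₁ + P₂ = 3.1 D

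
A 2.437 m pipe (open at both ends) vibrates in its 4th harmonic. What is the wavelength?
λₙ = 2L/n = 1.218 m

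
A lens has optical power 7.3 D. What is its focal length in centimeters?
f = 1/P = 13.7 cm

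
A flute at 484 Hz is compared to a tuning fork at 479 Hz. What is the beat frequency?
5 Hz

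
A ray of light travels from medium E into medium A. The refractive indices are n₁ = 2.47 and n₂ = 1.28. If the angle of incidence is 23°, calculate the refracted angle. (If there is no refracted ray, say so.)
sin θ₂ = (n₁/n₂)·sin θ₁ = 0.754 → θ₂ = 48.94°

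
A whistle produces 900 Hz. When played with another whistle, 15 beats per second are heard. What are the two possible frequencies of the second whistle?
f₂ = 900 ± 15 Hz → 915 Hz or 885 Hz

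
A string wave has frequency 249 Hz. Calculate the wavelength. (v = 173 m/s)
λ = v/f = 0.6948 m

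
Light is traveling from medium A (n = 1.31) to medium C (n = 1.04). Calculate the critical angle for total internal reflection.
θc = arcsin(n₂/n₁) = 52.55°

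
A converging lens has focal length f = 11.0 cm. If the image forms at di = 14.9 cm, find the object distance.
1/do = 1/f − 1/di → do = 42.03 cm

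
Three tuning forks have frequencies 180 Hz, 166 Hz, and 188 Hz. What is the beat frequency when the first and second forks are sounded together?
14 Hz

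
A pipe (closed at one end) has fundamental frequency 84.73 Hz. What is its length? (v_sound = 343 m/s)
L = v/(4f₁) = 1.012 m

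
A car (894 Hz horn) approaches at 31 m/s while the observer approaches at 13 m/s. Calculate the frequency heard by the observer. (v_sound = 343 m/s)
f_obs = f·(v + v_o)/(v − v_s) = 1020 Hz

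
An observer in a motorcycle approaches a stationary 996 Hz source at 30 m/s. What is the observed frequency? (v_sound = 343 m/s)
f_obs = f·(v + v_o)/v = 1083 Hz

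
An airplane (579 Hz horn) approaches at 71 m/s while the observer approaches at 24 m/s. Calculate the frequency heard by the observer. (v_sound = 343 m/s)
f_obs = f·(v + v_o)/(v − v_s) = 781.2 Hz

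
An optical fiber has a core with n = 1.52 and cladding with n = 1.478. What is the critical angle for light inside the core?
θc = arcsin(n_cladding/n_core) = 76.5°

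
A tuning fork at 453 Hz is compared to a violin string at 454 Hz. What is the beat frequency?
1 Hz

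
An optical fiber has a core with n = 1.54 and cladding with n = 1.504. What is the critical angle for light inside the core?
θc = arcsin(n_cladding/n_core) = 77.59°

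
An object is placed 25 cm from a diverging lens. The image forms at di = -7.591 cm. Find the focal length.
1/f = 1/do + 1/di → f = -10.9 cm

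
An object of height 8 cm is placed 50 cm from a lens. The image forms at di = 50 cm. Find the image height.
hi = (-di/do) × ho = -8 cm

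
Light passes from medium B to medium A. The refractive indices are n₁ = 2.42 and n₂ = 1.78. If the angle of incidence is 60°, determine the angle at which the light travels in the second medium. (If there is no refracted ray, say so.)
sin θ₂ = (n₁/n₂)·sin θ₁ = 1.177 > 1, so there is no refracted ray — the light undergoes total internal reflection.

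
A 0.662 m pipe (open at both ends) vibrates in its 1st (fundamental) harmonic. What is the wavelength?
λₙ = 2L/n = 1.324 m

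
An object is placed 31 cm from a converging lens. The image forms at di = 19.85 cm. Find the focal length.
1/f = 1/do + 1/di → f = 12.1 cm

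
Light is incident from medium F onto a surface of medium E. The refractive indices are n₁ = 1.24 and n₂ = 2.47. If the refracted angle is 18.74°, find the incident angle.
sin θ₁ = (n₂/n₁)·sin θ₂ → θ₁ = 39.79°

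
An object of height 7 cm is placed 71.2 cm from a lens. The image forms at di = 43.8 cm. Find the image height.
hi = (-di/do) × ho = -4.306 cm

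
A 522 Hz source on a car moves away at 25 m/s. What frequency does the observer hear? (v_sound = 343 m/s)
f_obs = f·v/(v + v_s) = 486.5 Hz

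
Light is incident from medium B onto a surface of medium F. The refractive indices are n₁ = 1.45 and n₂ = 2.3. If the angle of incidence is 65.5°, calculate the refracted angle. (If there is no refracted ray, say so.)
sin θ₂ = (n₁/n₂)·sin θ₁ = 0.5737 → θ₂ = 35.01°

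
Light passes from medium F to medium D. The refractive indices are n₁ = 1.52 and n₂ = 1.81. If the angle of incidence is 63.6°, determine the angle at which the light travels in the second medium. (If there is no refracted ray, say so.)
sin θ₂ = (n₁/n₂)·sin θ₁ = 0.7522 → θ₂ = 48.78°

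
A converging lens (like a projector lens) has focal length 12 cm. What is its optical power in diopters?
P = 1/f = 8.333 D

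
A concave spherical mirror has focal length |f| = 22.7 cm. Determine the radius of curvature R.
R = 2|f| = 45.4 cm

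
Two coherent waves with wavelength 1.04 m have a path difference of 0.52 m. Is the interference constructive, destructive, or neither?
destructive — path difference = 0.5λ, an odd multiple of λ/2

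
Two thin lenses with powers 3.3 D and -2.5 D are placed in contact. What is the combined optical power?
P_total = P₁ + P₂ = 0.8 D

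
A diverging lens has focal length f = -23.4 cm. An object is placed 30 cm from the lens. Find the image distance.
1/di = 1/f − 1/do → di = -13.15 cm (virtual image)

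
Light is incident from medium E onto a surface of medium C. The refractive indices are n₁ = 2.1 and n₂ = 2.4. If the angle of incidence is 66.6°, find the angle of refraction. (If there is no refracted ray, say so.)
sin θ₂ = (n₁/n₂)·sin θ₁ = 0.803 → θ₂ = 53.42°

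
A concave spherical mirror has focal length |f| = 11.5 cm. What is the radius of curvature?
R = 2|f| = 23 cm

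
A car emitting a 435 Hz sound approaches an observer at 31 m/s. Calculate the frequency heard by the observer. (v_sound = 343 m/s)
f_obs = f·v/(v − v_s) = 478.2 Hz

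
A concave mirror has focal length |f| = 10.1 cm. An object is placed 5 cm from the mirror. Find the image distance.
f = +10.1 cm (concave); 1/di = 1/f − 1/do → di = -9.902 cm (virtual image, behind mirror)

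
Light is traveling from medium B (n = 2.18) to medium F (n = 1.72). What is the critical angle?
θc = arcsin(n₂/n₁) = 52.09°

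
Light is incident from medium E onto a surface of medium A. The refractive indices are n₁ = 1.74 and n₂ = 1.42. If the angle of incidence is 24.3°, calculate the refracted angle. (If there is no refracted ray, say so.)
sin θ₂ = (n₁/n₂)·sin θ₁ = 0.5042 → θ₂ = 30.28°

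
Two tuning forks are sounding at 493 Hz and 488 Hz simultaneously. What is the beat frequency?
5 Hz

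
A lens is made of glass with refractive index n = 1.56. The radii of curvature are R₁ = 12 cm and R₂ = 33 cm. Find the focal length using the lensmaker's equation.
1/f = (n − 1)(1/R₁ − 1/R₂) → f = 33.67 cm (converging lens)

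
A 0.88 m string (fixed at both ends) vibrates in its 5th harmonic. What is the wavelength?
λₙ = 2L/n = 0.352 m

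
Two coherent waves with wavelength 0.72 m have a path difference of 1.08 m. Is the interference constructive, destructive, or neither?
destructive — path difference = 1.5λ, an odd multiple of λ/2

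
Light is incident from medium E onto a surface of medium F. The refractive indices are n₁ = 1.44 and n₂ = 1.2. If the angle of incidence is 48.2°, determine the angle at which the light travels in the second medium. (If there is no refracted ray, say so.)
sin θ₂ = (n₁/n₂)·sin θ₁ = 0.8946 → θ₂ = 63.45°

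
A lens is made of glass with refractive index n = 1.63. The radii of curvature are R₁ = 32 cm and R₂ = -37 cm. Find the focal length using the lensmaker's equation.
1/f = (n − 1)(1/R₁ − 1/R₂) → f = 27.24 cm (converging lens)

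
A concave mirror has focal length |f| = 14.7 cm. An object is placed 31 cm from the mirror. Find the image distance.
f = +14.7 cm (concave); 1/di = 1/f − 1/do → di = 27.96 cm (real image, in front of mirror)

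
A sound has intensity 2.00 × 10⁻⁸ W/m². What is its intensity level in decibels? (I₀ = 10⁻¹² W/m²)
β = 10·log₁₀(I/I₀) = 43.01 dB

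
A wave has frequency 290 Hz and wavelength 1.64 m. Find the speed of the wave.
v = fλ = 475.6 m/s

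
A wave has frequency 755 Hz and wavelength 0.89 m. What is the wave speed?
v = fλ = 672 m/s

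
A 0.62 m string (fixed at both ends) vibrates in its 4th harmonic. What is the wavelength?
λₙ = 2L/n = 0.31 m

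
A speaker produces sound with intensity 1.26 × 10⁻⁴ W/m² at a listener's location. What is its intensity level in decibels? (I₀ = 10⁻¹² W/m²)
β = 10·log₁₀(I/I₀) = 81 dB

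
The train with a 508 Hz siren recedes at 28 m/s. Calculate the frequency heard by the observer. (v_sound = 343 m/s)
f_obs = f·v/(v + v_s) = 469.7 Hz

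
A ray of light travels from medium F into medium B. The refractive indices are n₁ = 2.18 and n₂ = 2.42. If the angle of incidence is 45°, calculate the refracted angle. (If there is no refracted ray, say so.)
sin θ₂ = (n₁/n₂)·sin θ₁ = 0.637 → θ₂ = 39.57°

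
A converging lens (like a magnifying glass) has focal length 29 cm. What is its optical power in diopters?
P = 1/f = 3.448 D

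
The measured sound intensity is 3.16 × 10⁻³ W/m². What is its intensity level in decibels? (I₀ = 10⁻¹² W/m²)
β = 10·log₁₀(I/I₀) = 95 dB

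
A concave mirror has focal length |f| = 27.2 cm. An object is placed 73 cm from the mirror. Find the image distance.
f = +27.2 cm (concave); 1/di = 1/f − 1/do → di = 43.35 cm (real image, in front of mirror)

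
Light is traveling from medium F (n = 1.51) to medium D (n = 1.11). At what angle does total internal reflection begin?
θc = arcsin(n₂/n₁) = 47.32°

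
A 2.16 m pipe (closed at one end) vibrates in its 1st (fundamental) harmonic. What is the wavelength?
λₙ = 4L/n = 8.64 m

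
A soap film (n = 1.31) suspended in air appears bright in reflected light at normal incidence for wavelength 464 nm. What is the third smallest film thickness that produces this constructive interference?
2nt = (m − ½)λ with m = 3 → t = (m − ½)λ/(2n) = 442.7 nm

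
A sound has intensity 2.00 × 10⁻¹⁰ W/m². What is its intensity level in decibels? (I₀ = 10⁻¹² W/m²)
β = 10·log₁₀(I/I₀) = 23.01 dB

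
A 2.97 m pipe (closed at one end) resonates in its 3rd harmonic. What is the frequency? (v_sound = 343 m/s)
fₙ = nv/(4L) = 86.62 Hz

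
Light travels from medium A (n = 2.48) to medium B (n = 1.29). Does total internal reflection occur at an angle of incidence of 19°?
θc = arcsin(n₂/n₁) = 31.34°; 19° < θc, so no — the ray refracts.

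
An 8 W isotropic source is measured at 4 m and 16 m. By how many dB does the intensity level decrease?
Δβ = 20·log₁₀(r₂/r₁) = 12.04 dB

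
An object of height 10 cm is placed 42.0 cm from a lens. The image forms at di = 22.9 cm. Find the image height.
hi = (-di/do) × ho = -5.452 cm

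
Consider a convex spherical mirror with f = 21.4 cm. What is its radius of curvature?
R = 2|f| = 42.8 cm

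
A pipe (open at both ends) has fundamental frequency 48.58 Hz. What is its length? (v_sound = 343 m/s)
L = v/(2f₁) = 3.53 m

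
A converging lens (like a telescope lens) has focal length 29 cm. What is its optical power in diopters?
P = 1/f = 3.448 D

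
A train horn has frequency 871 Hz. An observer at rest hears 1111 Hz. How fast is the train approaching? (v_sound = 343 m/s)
v_s = v·(1 − f/f_obs) = 74.1 m/s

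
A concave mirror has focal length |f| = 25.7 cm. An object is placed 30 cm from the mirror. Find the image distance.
f = +25.7 cm (concave); 1/di = 1/f − 1/do → di = 179.3 cm (real image, in front of mirror)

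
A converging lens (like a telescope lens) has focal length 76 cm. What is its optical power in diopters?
P = 1/f = 1.316 D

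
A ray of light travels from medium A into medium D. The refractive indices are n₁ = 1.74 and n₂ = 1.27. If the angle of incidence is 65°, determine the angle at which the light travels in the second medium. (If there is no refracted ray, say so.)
sin θ₂ = (n₁/n₂)·sin θ₁ = 1.242 > 1, so there is no refracted ray — the light undergoes total internal reflection.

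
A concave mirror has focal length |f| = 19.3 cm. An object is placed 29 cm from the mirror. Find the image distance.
f = +19.3 cm (concave); 1/di = 1/f − 1/do → di = 57.7 cm (real image, in front of mirror)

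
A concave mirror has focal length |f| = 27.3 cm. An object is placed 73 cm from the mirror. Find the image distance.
f = +27.3 cm (concave); 1/di = 1/f − 1/do → di = 43.61 cm (real image, in front of mirror)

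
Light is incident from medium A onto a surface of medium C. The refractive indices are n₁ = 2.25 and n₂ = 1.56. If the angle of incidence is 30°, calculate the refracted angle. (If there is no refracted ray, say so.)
sin θ₂ = (n₁/n₂)·sin θ₁ = 0.7212 → θ₂ = 46.15°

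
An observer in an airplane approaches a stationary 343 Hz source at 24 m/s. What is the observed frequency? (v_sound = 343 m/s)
f_obs = f·(v + v_o)/v = 367 Hz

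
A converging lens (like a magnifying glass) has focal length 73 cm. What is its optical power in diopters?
P = 1/f = 1.37 D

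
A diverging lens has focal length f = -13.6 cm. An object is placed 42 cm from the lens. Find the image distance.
1/di = 1/f − 1/do → di = -10.27 cm (virtual image)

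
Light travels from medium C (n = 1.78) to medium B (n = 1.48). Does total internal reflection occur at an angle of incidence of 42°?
θc = arcsin(n₂/n₁) = 56.25°; 42° < θc, so no — the ray refracts.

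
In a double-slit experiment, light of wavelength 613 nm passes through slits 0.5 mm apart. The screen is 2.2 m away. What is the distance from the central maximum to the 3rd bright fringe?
y = mλL/d = 8.092 mm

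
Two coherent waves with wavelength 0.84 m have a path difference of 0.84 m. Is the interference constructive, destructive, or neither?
constructive — path difference = 1λ, a whole number of wavelengths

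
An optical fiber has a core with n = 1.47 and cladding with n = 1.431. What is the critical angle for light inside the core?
θc = arcsin(n_cladding/n_core) = 76.77°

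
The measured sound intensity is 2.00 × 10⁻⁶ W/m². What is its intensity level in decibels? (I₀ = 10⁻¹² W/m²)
β = 10·log₁₀(I/I₀) = 63.01 dB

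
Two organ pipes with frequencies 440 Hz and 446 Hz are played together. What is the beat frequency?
6 Hz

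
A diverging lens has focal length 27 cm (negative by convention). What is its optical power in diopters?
P = 1/f = -3.704 D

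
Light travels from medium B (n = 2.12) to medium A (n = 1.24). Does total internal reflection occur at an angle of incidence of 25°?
θc = arcsin(n₂/n₁) = 35.8°; 25° < θc, so no — the ray refracts.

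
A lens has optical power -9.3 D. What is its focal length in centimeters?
f = 1/P = -10.75 cm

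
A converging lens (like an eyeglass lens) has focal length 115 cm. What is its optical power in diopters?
P = 1/f = 0.8696 D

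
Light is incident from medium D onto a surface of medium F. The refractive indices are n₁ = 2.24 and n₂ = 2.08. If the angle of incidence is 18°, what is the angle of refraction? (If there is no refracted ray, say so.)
sin θ₂ = (n₁/n₂)·sin θ₁ = 0.3328 → θ₂ = 19.44°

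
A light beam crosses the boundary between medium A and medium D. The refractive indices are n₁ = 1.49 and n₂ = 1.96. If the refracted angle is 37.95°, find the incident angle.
sin θ₁ = (n₂/n₁)·sin θ₂ → θ₁ = 53.99°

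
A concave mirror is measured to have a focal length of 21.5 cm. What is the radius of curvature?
R = 2|f| = 43 cm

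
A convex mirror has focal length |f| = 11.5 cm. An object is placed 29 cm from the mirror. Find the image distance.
f = −11.5 cm (convex); 1/di = 1/f − 1/do → di = -8.235 cm (virtual image, behind mirror)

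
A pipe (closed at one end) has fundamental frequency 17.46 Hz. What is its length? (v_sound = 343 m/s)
L = v/(4f₁) = 4.911 m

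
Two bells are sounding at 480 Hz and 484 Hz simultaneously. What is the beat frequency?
4 Hz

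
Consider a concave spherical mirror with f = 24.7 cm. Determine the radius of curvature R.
R = 2|f| = 49.4 cm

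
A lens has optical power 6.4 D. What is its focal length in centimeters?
f = 1/P = 15.62 cm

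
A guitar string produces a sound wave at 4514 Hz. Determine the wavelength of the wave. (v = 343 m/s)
λ = v/f = 0.07599 m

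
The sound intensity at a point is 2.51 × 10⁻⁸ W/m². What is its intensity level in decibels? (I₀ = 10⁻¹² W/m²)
β = 10·log₁₀(I/I₀) = 44 dB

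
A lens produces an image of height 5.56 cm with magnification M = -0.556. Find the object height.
ho = |hi|/|M| = 10 cm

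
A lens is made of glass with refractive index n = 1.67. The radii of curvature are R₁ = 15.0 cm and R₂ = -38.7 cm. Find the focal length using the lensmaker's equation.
1/f = (n − 1)(1/R₁ − 1/R₂) → f = 16.13 cm (converging lens)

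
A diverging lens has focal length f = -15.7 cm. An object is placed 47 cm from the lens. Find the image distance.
1/di = 1/f − 1/do → di = -11.77 cm (virtual image)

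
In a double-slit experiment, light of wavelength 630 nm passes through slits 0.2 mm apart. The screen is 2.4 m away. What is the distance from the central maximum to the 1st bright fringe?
y = mλL/d = 7.56 mm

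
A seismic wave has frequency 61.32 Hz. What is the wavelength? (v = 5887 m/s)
λ = v/f = 96 m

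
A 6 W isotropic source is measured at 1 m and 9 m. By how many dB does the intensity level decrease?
Δβ = 20·log₁₀(r₂/r₁) = 19.08 dB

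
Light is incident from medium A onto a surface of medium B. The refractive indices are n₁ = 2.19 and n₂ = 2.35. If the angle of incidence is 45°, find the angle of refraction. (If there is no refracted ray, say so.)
sin θ₂ = (n₁/n₂)·sin θ₁ = 0.659 → θ₂ = 41.22°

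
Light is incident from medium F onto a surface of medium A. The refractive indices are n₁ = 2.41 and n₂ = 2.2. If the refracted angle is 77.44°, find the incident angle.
sin θ₁ = (n₂/n₁)·sin θ₂ → θ₁ = 63°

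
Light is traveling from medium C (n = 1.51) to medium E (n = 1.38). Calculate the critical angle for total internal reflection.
θc = arcsin(n₂/n₁) = 66.05°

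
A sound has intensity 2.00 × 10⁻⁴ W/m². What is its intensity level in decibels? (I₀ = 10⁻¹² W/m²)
β = 10·log₁₀(I/I₀) = 83.01 dB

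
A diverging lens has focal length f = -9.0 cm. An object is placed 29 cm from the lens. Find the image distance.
1/di = 1/f − 1/do → di = -6.868 cm (virtual image)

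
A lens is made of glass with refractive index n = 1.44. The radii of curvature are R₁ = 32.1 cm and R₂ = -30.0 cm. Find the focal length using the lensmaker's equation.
1/f = (n − 1)(1/R₁ − 1/R₂) → f = 35.24 cm (converging lens)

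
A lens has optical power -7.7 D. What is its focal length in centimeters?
f = 1/P = -12.99 cm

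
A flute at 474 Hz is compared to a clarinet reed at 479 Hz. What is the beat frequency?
5 Hz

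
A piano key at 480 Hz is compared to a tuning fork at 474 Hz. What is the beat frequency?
6 Hz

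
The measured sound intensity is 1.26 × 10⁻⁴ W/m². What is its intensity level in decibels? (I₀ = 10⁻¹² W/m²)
β = 10·log₁₀(I/I₀) = 81 dB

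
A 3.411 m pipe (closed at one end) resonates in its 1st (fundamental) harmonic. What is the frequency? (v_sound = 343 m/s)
fₙ = nv/(4L) = 25.14 Hz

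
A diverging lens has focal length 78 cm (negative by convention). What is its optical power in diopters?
P = 1/f = -1.282 D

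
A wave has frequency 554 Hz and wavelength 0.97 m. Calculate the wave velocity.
v = fλ = 537.4 m/s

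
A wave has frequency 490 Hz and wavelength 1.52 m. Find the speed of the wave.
v = fλ = 744.8 m/s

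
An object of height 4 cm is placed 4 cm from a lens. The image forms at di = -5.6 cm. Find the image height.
hi = (-di/do) × ho = 5.6 cm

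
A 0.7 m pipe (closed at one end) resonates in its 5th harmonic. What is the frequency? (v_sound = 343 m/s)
fₙ = nv/(4L) = 612.5 Hz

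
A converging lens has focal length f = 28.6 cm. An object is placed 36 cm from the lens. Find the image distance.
1/di = 1/f − 1/do → di = 139.1 cm (real image)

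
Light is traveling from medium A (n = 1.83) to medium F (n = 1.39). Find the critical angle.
θc = arcsin(n₂/n₁) = 49.43°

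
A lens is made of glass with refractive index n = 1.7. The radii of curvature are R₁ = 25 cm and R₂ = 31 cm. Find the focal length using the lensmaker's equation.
1/f = (n − 1)(1/R₁ − 1/R₂) → f = 184.5 cm (converging lens)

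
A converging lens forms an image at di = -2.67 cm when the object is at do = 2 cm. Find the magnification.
M = −di/do = 1.335 (upright image)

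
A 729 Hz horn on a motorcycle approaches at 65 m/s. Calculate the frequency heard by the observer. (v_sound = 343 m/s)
f_obs = f·v/(v − v_s) = 899.4 Hz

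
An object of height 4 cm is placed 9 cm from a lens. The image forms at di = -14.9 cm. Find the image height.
hi = (-di/do) × ho = 6.622 cm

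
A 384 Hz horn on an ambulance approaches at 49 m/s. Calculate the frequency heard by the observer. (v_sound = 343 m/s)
f_obs = f·v/(v − v_s) = 448 Hz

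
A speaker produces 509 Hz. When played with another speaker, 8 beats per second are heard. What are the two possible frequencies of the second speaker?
f₂ = 509 ± 8 Hz → 517 Hz or 501 Hz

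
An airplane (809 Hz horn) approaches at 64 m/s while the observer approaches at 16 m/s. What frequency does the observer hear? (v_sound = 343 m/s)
f_obs = f·(v + v_o)/(v − v_s) = 1041 Hz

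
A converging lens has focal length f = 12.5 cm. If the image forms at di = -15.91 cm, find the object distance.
1/do = 1/f − 1/di → do = 7 cm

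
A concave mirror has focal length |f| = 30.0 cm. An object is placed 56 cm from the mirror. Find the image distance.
f = +30.0 cm (concave); 1/di = 1/f − 1/do → di = 64.62 cm (real image, in front of mirror)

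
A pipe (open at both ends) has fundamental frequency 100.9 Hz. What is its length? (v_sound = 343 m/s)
L = v/(2f₁) = 1.7 m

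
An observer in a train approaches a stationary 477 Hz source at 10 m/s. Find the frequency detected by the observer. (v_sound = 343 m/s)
f_obs = f·(v + v_o)/v = 490.9 Hz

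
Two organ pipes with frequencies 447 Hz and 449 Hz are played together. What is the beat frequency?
2 Hz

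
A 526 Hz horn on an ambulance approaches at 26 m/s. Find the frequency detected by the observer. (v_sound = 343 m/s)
f_obs = f·v/(v − v_s) = 569.1 Hz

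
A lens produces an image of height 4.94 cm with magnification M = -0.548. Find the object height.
ho = |hi|/|M| = 9.015 cm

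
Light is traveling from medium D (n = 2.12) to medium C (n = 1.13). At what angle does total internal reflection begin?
θc = arcsin(n₂/n₁) = 32.21°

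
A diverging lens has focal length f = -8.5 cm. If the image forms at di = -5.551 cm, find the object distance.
1/do = 1/f − 1/di → do = 16 cm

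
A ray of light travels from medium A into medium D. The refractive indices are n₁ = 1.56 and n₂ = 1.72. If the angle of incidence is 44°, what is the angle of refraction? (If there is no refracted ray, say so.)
sin θ₂ = (n₁/n₂)·sin θ₁ = 0.63 → θ₂ = 39.05°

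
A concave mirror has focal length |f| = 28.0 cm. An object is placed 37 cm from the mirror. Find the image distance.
f = +28.0 cm (concave); 1/di = 1/f − 1/do → di = 115.1 cm (real image, in front of mirror)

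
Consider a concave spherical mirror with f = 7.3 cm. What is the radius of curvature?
R = 2|f| = 14.6 cm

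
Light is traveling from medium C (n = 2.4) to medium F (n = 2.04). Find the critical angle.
θc = arcsin(n₂/n₁) = 58.21°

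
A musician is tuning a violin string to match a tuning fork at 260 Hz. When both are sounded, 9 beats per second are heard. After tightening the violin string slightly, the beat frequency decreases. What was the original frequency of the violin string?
251 Hz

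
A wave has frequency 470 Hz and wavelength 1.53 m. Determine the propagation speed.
v = fλ = 719.1 m/s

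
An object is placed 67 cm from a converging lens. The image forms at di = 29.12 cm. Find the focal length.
1/f = 1/do + 1/di → f = 20.3 cm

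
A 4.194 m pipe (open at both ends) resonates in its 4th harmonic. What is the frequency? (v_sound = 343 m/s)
fₙ = nv/(2L) = 163.6 Hz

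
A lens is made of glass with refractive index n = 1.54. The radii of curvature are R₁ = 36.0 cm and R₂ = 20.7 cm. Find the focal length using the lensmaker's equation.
1/f = (n − 1)(1/R₁ − 1/R₂) → f = -90.2 cm (diverging lens)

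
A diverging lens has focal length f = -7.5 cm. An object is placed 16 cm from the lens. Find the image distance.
1/di = 1/f − 1/do → di = -5.106 cm (virtual image)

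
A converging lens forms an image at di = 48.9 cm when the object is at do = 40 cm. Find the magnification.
M = −di/do = -1.222 (inverted image)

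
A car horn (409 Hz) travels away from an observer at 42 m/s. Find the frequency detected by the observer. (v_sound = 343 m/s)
f_obs = f·v/(v + v_s) = 364.4 Hz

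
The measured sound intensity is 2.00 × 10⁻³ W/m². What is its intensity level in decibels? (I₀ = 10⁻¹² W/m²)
β = 10·log₁₀(I/I₀) = 93.01 dB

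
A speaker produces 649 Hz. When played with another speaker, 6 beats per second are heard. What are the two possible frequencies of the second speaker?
f₂ = 649 ± 6 Hz → 655 Hz or 643 Hz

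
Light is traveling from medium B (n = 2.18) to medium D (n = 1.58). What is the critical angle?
θc = arcsin(n₂/n₁) = 46.45°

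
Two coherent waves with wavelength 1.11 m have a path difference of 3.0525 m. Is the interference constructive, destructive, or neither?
neither (partial) — path difference = 2.75λ, neither a whole number of wavelengths nor an odd multiple of λ/2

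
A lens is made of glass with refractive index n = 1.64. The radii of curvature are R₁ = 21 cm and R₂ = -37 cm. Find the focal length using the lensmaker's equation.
1/f = (n − 1)(1/R₁ − 1/R₂) → f = 20.93 cm (converging lens)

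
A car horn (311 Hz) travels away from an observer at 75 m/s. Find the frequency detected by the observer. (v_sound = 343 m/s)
f_obs = f·v/(v + v_s) = 255.2 Hz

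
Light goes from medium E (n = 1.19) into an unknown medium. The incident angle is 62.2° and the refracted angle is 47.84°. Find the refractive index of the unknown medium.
n₂ = n₁·sin θ₁ / sin θ₂ = 1.42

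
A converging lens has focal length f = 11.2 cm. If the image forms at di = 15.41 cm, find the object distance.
1/do = 1/f − 1/di → do = 41 cm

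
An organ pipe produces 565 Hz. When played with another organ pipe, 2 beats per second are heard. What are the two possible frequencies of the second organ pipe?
f₂ = 565 ± 2 Hz → 567 Hz or 563 Hz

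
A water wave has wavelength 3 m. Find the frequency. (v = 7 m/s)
f = v/λ = 2.333 Hz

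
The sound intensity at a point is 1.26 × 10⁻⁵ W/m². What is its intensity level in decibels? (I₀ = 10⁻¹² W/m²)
β = 10·log₁₀(I/I₀) = 71 dB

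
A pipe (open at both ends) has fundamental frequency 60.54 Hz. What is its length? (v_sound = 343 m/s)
L = v/(2f₁) = 2.833 m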